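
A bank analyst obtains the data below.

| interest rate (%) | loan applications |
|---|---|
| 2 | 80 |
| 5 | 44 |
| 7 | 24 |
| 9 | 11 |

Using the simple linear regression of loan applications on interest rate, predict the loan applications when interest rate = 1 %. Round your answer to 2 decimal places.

n = 4, Σx = 23, Σy = 159, Σxy = 647, Σx² = 159
Sxx = Σx² − (Σx)²/n = 159 − 132.25 = 26.75
Sxy = Σxy − (Σx)(Σy)/n = 647 − 914.25 = -267.25
b = Sxy/Sxx = -267.25/26.75 = -9.990654
a = ȳ − b·x̄ = 39.75 − (-9.990654)·5.75 = 97.196262
ŷ(1) = a + b·1 = 97.196262 + (-9.990654)·1 = 87.205607

87.21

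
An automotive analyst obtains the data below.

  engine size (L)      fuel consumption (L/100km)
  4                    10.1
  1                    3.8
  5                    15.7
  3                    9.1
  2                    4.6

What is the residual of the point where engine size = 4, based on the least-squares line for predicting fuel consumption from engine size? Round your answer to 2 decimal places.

n = 5, Σx = 15, Σy = 43.3, Σxy = 159.2, Σx² = 55
Sxx = Σx² − (Σx)²/n = 55 − 45 = 10
Sxy = Σxy − (Σx)(Σy)/n = 159.2 − 129.9 = 29.3
b = Sxy/Sxx = 29.3/10 = 2.93
a = ȳ − b·x̄ = 8.66 − 2.93·3 = -0.13
ŷ(4) = -0.13 + 2.93·4 = 11.59
residual = y − ŷ = 10.1 − 11.59 = -1.49

-1.49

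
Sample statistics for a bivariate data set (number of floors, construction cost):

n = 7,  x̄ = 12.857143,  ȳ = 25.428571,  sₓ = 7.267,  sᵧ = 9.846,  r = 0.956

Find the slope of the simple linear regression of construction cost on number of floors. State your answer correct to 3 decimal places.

1.295

b = r · sᵧ/sₓ = 0.956 · 9.846/7.267 = 1.295277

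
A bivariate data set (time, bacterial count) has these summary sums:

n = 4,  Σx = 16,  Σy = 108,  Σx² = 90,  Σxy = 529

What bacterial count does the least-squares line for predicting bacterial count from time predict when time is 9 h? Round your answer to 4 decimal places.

45.6538

Sxx = Σx² − (Σx)²/n = 90 − 64 = 26
Sxy = Σxy − (Σx)(Σy)/n = 529 − 432 = 97
b = Sxy/Sxx = 97/26 = 3.730769
a = ȳ − b·x̄ = 27 − 3.730769·4 = 12.076923
ŷ(9) = a + b·9 = 12.076923 + 3.730769·9 = 45.653846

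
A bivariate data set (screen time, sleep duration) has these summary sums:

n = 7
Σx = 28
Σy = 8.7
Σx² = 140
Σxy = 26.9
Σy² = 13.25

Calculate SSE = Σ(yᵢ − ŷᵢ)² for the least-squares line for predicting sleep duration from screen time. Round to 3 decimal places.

Sxx = Σx² − (Σx)²/n = 140 − 112 = 28
Sxy = Σxy − (Σx)(Σy)/n = 26.9 − 34.8 = -7.9
Syy = Σy² − (Σy)²/n = 13.25 − 10.812857 = 2.437143
b = Sxy/Sxx = -7.9/28 = -0.282143
SSE = Syy − b·Sxy = 2.437143 − (-0.282143)·(-7.9) = 0.208214

0.208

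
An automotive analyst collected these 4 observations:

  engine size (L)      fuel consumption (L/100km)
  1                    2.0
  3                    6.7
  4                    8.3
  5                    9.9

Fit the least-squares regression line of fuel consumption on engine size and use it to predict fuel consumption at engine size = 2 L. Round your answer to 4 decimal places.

n = 4, Σx = 13, Σy = 26.9, Σxy = 104.8, Σx² = 51
Sxx = Σx² − (Σx)²/n = 51 − 42.25 = 8.75
Sxy = Σxy − (Σx)(Σy)/n = 104.8 − 87.425 = 17.375
b = Sxy/Sxx = 17.375/8.75 = 1.985714
a = ȳ − b·x̄ = 6.725 − 1.985714·3.25 = 0.271429
ŷ(2) = a + b·2 = 0.271429 + 1.985714·2 = 4.242857

4.2429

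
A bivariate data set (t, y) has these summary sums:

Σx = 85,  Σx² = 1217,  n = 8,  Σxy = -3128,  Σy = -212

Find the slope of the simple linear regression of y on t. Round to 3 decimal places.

Sxx = Σx² − (Σx)²/n = 1217 − 903.125 = 313.875
Sxy = Σxy − (Σx)(Σy)/n = -3128 − (-2252.5) = -875.5
b = Sxy/Sxx = -875.5/313.875 = -2.789327

-2.789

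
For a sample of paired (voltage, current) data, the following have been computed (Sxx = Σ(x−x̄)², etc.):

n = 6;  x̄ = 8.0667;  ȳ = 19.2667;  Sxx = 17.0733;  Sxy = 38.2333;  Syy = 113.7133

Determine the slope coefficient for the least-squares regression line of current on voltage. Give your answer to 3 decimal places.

b = Sxy/Sxx = 38.2333/17.0733 = 2.239362

2.239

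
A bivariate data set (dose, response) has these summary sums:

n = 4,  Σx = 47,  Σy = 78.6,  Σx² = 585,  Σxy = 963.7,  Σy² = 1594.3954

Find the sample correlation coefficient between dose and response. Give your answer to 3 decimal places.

0.993

Sxx = Σx² − (Σx)²/n = 585 − 552.25 = 32.75
Sxy = Σxy − (Σx)(Σy)/n = 963.7 − 923.55 = 40.15
Syy = Σy² − (Σy)²/n = 1594.3954 − 1544.49 = 49.9054
r = Sxy/√(Sxx·Syy) = 40.15/√(1634.40185) = 40.15/40.427736 = 0.993130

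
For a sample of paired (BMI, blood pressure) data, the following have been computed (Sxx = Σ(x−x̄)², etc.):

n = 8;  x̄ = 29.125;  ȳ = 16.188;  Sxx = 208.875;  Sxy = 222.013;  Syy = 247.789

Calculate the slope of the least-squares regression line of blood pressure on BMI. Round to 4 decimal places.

1.0629

b = Sxy/Sxx = 222.013/208.875 = 1.062899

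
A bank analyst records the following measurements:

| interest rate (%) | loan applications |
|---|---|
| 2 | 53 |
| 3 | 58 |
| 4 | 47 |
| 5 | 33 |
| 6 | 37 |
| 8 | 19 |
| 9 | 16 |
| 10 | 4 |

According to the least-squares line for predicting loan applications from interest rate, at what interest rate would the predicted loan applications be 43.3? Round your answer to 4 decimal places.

n = 8, Σx = 47, Σy = 267, Σxy = 1191, Σx² = 335
Sxx = Σx² − (Σx)²/n = 335 − 276.125 = 58.875
Sxy = Σxy − (Σx)(Σy)/n = 1191 − 1568.625 = -377.625
b = Sxy/Sxx = -377.625/58.875 = -6.414013
a = ȳ − b·x̄ = 33.375 − (-6.414013)·5.875 = 71.057325
Set a + b·x = 43.3: x = (43.3 − 71.057325) / (-6.414013) = 4.327607

4.3276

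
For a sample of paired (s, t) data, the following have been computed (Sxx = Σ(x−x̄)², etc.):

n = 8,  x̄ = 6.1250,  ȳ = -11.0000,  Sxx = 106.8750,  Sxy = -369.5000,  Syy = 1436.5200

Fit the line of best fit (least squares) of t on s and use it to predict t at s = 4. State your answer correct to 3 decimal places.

-3.653

b = Sxy/Sxx = -369.5/106.875 = -3.457310
a = ȳ − b·x̄ = -11 − (-3.457310)·6.125 = 10.176023
ŷ(4) = a + b·4 = 10.176023 + (-3.457310)·4 = -3.653216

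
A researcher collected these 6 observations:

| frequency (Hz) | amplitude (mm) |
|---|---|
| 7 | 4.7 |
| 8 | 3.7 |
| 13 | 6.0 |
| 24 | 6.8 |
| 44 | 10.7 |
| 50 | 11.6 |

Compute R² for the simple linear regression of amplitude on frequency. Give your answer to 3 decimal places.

n = 6, Σx = 146, Σy = 43.5, Σxy = 1354.5, Σx² = 5294, Σy² = 367.07
Sxx = Σx² − (Σx)²/n = 5294 − 3552.666667 = 1741.333333
Sxy = Σxy − (Σx)(Σy)/n = 1354.5 − 1058.5 = 296
Syy = Σy² − (Σy)²/n = 367.07 − 315.375 = 51.695
R² = Sxy²/(Sxx·Syy) = (296)²/(1741.333333·51.695) = 0.973314

0.973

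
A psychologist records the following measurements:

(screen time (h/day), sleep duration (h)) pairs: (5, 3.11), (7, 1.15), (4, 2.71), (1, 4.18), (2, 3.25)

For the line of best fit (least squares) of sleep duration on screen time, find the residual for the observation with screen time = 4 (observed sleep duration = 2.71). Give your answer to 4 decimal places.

-0.0858

n = 5, Σx = 19, Σy = 14.4, Σxy = 45.12, Σx² = 95
Sxx = Σx² − (Σx)²/n = 95 − 72.2 = 22.8
Sxy = Σxy − (Σx)(Σy)/n = 45.12 − 54.72 = -9.6
b = Sxy/Sxx = -9.6/22.8 = -0.421053
a = ȳ − b·x̄ = 2.88 − (-0.421053)·3.8 = 4.48
ŷ(4) = 4.48 + (-0.421053)·4 = 2.795789
residual = y − ŷ = 2.71 − 2.795789 = -0.085789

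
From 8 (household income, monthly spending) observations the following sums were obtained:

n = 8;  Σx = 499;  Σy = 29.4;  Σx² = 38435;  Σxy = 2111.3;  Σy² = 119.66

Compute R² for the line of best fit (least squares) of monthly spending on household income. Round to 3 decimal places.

0.907

Sxx = Σx² − (Σx)²/n = 38435 − 31125.125 = 7309.875
Sxy = Σxy − (Σx)(Σy)/n = 2111.3 − 1833.825 = 277.475
Syy = Σy² − (Σy)²/n = 119.66 − 108.045 = 11.615
R² = Sxy²/(Sxx·Syy) = (277.475)²/(7309.875·11.615) = 0.906815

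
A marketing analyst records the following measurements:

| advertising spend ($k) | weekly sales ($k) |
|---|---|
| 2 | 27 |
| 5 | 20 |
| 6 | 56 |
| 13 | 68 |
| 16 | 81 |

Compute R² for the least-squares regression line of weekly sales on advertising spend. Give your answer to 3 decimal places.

0.811

n = 5, Σx = 42, Σy = 252, Σxy = 2670, Σx² = 490, Σy² = 15450
Sxx = Σx² − (Σx)²/n = 490 − 352.8 = 137.2
Sxy = Σxy − (Σx)(Σy)/n = 2670 − 2116.8 = 553.2
Syy = Σy² − (Σy)²/n = 15450 − 12700.8 = 2749.2
R² = Sxy²/(Sxx·Syy) = (553.2)²/(137.2·2749.2) = 0.811342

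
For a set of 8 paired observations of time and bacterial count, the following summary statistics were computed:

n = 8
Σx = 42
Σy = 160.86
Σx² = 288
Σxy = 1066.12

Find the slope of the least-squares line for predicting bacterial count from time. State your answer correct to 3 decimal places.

Sxx = Σx² − (Σx)²/n = 288 − 220.5 = 67.5
Sxy = Σxy − (Σx)(Σy)/n = 1066.12 − 844.515 = 221.605
b = Sxy/Sxx = 221.605/67.5 = 3.283037

3.283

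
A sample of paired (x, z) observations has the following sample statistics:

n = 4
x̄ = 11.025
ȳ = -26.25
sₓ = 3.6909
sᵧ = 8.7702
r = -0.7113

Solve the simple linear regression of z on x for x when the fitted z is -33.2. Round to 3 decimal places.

15.137

b = r · sᵧ/sₓ = -0.7113 · 8.7702/3.6909 = -1.690169
a = ȳ − b·x̄ = -26.25 − (-1.690169)·11.025 = -7.615891
Set a + b·x = -33.2: x = (-33.2 − (-7.615891)) / (-1.690169) = 15.137016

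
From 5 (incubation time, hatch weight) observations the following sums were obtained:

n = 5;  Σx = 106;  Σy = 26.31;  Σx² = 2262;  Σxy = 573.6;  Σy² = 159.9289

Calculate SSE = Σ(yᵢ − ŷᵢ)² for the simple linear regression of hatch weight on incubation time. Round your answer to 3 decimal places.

Sxx = Σx² − (Σx)²/n = 2262 − 2247.2 = 14.8
Sxy = Σxy − (Σx)(Σy)/n = 573.6 − 557.772 = 15.828
Syy = Σy² − (Σy)²/n = 159.9289 − 138.44322 = 21.48568
b = Sxy/Sxx = 15.828/14.8 = 1.069459
SSE = Syy − b·Sxy = 21.48568 − 1.069459·15.828 = 4.558276

4.558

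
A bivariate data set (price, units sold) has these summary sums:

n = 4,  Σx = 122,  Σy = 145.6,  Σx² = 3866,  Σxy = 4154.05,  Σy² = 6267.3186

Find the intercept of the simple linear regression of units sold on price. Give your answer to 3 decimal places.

Sxx = Σx² − (Σx)²/n = 3866 − 3721 = 145
Sxy = Σxy − (Σx)(Σy)/n = 4154.05 − 4440.8 = -286.75
b = Sxy/Sxx = -286.75/145 = -1.977586
a = ȳ − b·x̄ = 36.4 − (-1.977586)·30.5 = 96.716379

96.716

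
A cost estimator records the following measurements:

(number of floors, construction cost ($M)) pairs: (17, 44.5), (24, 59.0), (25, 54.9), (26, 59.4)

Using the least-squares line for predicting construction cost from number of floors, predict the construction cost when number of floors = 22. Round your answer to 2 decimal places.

n = 4, Σx = 92, Σy = 217.8, Σxy = 5089.4, Σx² = 2166
Sxx = Σx² − (Σx)²/n = 2166 − 2116 = 50
Sxy = Σxy − (Σx)(Σy)/n = 5089.4 − 5009.4 = 80
b = Sxy/Sxx = 80/50 = 1.6
a = ȳ − b·x̄ = 54.45 − 1.6·23 = 17.65
ŷ(22) = a + b·22 = 17.65 + 1.6·22 = 52.85

52.85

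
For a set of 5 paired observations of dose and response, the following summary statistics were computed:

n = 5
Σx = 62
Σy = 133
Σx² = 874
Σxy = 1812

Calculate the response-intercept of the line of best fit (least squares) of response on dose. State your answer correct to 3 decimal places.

Sxx = Σx² − (Σx)²/n = 874 − 768.8 = 105.2
Sxy = Σxy − (Σx)(Σy)/n = 1812 − 1649.2 = 162.8
b = Sxy/Sxx = 162.8/105.2 = 1.547529
a = ȳ − b·x̄ = 26.6 − 1.547529·12.4 = 7.410646

7.411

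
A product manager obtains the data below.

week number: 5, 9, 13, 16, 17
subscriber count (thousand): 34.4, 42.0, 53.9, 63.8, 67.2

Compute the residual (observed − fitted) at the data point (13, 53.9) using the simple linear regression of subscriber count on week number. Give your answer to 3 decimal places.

n = 5, Σx = 60, Σy = 261.3, Σxy = 3413.9, Σx² = 820
Sxx = Σx² − (Σx)²/n = 820 − 720 = 100
Sxy = Σxy − (Σx)(Σy)/n = 3413.9 − 3135.6 = 278.3
b = Sxy/Sxx = 278.3/100 = 2.783
a = ȳ − b·x̄ = 52.26 − 2.783·12 = 18.864
ŷ(13) = 18.864 + 2.783·13 = 55.043
residual = y − ŷ = 53.9 − 55.043 = -1.143

-1.143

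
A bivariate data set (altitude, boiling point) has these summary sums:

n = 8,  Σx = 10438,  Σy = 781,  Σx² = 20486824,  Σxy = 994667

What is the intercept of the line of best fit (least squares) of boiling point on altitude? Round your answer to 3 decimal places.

102.250

Sxx = Σx² − (Σx)²/n = 20486824 − 13618980.5 = 6867843.5
Sxy = Σxy − (Σx)(Σy)/n = 994667 − 1019009.75 = -24342.75
b = Sxy/Sxx = -24342.75/6867843.5 = -0.003544
a = ȳ − b·x̄ = 97.625 − (-0.003544)·1304.75 = 102.249625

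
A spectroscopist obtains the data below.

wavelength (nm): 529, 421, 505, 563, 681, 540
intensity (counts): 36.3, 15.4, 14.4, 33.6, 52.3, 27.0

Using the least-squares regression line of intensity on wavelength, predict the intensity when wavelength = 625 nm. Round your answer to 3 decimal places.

42.735

n = 6, Σx = 3239, Σy = 179, Σxy = 102071.2, Σx² = 1784437
Sxx = Σx² − (Σx)²/n = 1784437 − 1748520.166667 = 35916.833333
Sxy = Σxy − (Σx)(Σy)/n = 102071.2 − 96630.166667 = 5441.033333
b = Sxy/Sxx = 5441.033333/35916.833333 = 0.151490
a = ȳ − b·x̄ = 29.833333 − 0.151490·539.833333 = -51.945902
ŷ(625) = a + b·625 = -51.945902 + 0.151490·625 = 42.735213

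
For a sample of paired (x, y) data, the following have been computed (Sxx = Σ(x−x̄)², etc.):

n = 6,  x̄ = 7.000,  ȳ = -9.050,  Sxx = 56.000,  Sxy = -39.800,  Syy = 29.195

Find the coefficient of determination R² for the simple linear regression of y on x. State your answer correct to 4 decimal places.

R² = Sxy²/(Sxx·Syy) = (-39.8)²/(56·29.195) = 0.968879

0.9689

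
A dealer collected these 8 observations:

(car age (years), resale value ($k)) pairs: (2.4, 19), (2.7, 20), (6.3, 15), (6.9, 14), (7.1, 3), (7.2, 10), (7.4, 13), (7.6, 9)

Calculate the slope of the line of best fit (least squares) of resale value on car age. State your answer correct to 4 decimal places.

n = 8, Σx = 47.6, Σy = 103, Σxy = 548.6, Σx² = 315.12
Sxx = Σx² − (Σx)²/n = 315.12 − 283.22 = 31.9
Sxy = Σxy − (Σx)(Σy)/n = 548.6 − 612.85 = -64.25
b = Sxy/Sxx = -64.25/31.9 = -2.014107

-2.0141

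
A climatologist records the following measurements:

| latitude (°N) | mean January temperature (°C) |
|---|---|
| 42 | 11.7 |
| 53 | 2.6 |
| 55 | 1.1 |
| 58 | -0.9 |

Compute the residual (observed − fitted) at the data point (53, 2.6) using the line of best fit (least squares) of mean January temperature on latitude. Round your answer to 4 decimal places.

n = 4, Σx = 208, Σy = 14.5, Σxy = 637.5, Σx² = 10962
Sxx = Σx² − (Σx)²/n = 10962 − 10816 = 146
Sxy = Σxy − (Σx)(Σy)/n = 637.5 − 754 = -116.5
b = Sxy/Sxx = -116.5/146 = -0.797945
a = ȳ − b·x̄ = 3.625 − (-0.797945)·52 = 45.118151
ŷ(53) = 45.118151 + (-0.797945)·53 = 2.827055
residual = y − ŷ = 2.6 − 2.827055 = -0.227055

-0.2271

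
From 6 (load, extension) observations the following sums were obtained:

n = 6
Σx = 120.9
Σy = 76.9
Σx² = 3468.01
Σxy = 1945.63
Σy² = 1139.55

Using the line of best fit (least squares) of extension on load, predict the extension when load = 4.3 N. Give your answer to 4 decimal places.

Sxx = Σx² − (Σx)²/n = 3468.01 − 2436.135 = 1031.875
Sxy = Σxy − (Σx)(Σy)/n = 1945.63 − 1549.535 = 396.095
b = Sxy/Sxx = 396.095/1031.875 = 0.383859
a = ȳ − b·x̄ = 12.816667 − 0.383859·20.15 = 5.081898
ŷ(4.3) = a + b·4.3 = 5.081898 + 0.383859·4.3 = 6.732494

6.7325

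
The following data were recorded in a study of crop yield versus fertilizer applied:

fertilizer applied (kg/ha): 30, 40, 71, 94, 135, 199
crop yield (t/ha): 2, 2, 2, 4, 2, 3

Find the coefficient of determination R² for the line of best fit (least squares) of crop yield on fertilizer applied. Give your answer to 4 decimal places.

n = 6, Σx = 569, Σy = 15, Σxy = 1525, Σx² = 74203, Σy² = 41
Sxx = Σx² − (Σx)²/n = 74203 − 53960.166667 = 20242.833333
Sxy = Σxy − (Σx)(Σy)/n = 1525 − 1422.5 = 102.5
Syy = Σy² − (Σy)²/n = 41 − 37.5 = 3.5
R² = Sxy²/(Sxx·Syy) = (102.5)²/(20242.833333·3.5) = 0.148289

0.1483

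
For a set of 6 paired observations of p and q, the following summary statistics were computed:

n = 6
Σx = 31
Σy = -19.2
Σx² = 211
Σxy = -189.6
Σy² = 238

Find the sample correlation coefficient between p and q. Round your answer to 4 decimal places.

Sxx = Σx² − (Σx)²/n = 211 − 160.166667 = 50.833333
Sxy = Σxy − (Σx)(Σy)/n = -189.6 − (-99.2) = -90.4
Syy = Σy² − (Σy)²/n = 238 − 61.44 = 176.56
r = Sxy/√(Sxx·Syy) = -90.4/√(8975.133333) = -90.4/94.737180 = -0.954219

-0.9542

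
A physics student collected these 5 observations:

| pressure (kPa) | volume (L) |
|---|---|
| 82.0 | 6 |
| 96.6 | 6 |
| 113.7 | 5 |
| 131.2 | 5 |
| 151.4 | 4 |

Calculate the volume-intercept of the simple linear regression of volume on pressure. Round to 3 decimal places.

n = 5, Σx = 574.9, Σy = 26, Σxy = 2901.7, Σx² = 69118.65
Sxx = Σx² − (Σx)²/n = 69118.65 − 66102.002 = 3016.648
Sxy = Σxy − (Σx)(Σy)/n = 2901.7 − 2989.48 = -87.78
b = Sxy/Sxx = -87.78/3016.648 = -0.029099
a = ȳ − b·x̄ = 5.2 − (-0.029099)·114.98 = 8.545748

8.546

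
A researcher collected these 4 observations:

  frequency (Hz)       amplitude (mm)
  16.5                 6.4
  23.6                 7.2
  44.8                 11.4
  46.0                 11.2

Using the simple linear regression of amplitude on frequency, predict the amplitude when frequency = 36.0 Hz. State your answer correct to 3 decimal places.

9.622

n = 4, Σx = 130.9, Σy = 36.2, Σxy = 1301.44, Σx² = 4952.25
Sxx = Σx² − (Σx)²/n = 4952.25 − 4283.7025 = 668.5475
Sxy = Σxy − (Σx)(Σy)/n = 1301.44 − 1184.645 = 116.795
b = Sxy/Sxx = 116.795/668.5475 = 0.174700
a = ȳ − b·x̄ = 9.05 − 0.174700·32.725 = 3.332955
ŷ(36.0) = a + b·36.0 = 3.332955 + 0.174700·36 = 9.622141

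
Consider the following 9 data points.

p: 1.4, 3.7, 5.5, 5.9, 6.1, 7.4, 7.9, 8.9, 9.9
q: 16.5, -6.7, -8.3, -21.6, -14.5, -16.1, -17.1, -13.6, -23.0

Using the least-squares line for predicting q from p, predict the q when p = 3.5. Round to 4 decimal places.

n = 9, Σx = 56.7, Σy = -104.4, Σxy = -866.2, Σx² = 412.31
Sxx = Σx² − (Σx)²/n = 412.31 − 357.21 = 55.1
Sxy = Σxy − (Σx)(Σy)/n = -866.2 − (-657.72) = -208.48
b = Sxy/Sxx = -208.48/55.1 = -3.783666
a = ȳ − b·x̄ = -11.6 − (-3.783666)·6.3 = 12.237096
ŷ(3.5) = a + b·3.5 = 12.237096 + (-3.783666)·3.5 = -1.005735

-1.0057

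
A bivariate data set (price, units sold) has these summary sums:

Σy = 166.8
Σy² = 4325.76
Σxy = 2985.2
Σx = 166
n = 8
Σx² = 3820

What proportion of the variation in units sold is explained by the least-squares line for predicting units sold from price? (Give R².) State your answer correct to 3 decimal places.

0.711

Sxx = Σx² − (Σx)²/n = 3820 − 3444.5 = 375.5
Sxy = Σxy − (Σx)(Σy)/n = 2985.2 − 3461.1 = -475.9
Syy = Σy² − (Σy)²/n = 4325.76 − 3477.78 = 847.98
R² = Sxy²/(Sxx·Syy) = (-475.9)²/(375.5·847.98) = 0.711272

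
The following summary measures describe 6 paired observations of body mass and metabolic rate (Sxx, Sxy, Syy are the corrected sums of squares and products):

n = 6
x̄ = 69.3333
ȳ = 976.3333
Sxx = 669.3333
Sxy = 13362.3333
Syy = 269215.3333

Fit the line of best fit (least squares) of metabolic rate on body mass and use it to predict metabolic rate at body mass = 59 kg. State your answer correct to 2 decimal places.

b = Sxy/Sxx = 13362.3333/669.3333 = 19.963646
a = ȳ − b·x̄ = 976.3333 − 19.963646·69.3333 = -407.812182
ŷ(59) = a + b·59 = -407.812182 + 19.963646·59 = 770.042953

770.04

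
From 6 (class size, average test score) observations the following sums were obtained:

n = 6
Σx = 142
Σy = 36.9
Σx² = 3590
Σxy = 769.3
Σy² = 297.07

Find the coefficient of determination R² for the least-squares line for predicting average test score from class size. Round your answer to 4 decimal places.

Sxx = Σx² − (Σx)²/n = 3590 − 3360.666667 = 229.333333
Sxy = Σxy − (Σx)(Σy)/n = 769.3 − 873.3 = -104
Syy = Σy² − (Σy)²/n = 297.07 − 226.935 = 70.135
R² = Sxy²/(Sxx·Syy) = (-104)²/(229.333333·70.135) = 0.672457

0.6725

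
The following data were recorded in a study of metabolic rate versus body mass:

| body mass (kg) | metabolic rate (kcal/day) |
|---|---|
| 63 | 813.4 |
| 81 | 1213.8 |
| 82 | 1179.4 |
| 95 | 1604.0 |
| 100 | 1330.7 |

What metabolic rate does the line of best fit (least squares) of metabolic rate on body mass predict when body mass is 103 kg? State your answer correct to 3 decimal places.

n = 5, Σx = 421, Σy = 6141.3, Σxy = 531722.8, Σx² = 36279
Sxx = Σx² − (Σx)²/n = 36279 − 35448.2 = 830.8
Sxy = Σxy − (Σx)(Σy)/n = 531722.8 − 517097.46 = 14625.34
b = Sxy/Sxx = 14625.34/830.8 = 17.603924
a = ȳ − b·x̄ = 1228.26 − 17.603924·84.2 = -253.990395
ŷ(103) = a + b·103 = -253.990395 + 17.603924·103 = 1559.213770

1559.214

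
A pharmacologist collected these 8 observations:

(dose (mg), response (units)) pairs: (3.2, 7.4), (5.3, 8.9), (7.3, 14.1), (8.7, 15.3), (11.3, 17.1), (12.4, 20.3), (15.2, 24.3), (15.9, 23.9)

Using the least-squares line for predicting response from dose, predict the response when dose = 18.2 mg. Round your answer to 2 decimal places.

n = 8, Σx = 79.3, Σy = 131.3, Σxy = 1501.21, Σx² = 932.61
Sxx = Σx² − (Σx)²/n = 932.61 − 786.06125 = 146.54875
Sxy = Σxy − (Σx)(Σy)/n = 1501.21 − 1301.51125 = 199.69875
b = Sxy/Sxx = 199.69875/146.54875 = 1.362678
a = ȳ − b·x̄ = 16.4125 − 1.362678·9.9125 = 2.904955
ŷ(18.2) = a + b·18.2 = 2.904955 + 1.362678·18.2 = 27.705693

27.71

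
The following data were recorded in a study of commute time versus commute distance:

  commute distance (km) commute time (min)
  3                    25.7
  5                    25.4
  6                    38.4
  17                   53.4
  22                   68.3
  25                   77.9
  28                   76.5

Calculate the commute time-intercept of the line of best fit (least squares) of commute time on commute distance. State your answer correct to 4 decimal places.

n = 7, Σx = 106, Σy = 365.6, Σxy = 6934.4, Σx² = 2252
Sxx = Σx² − (Σx)²/n = 2252 − 1605.142857 = 646.857143
Sxy = Σxy − (Σx)(Σy)/n = 6934.4 − 5536.228571 = 1398.171429
b = Sxy/Sxx = 1398.171429/646.857143 = 2.161484
a = ȳ − b·x̄ = 52.228571 − 2.161484·15.142857 = 19.497527

19.4975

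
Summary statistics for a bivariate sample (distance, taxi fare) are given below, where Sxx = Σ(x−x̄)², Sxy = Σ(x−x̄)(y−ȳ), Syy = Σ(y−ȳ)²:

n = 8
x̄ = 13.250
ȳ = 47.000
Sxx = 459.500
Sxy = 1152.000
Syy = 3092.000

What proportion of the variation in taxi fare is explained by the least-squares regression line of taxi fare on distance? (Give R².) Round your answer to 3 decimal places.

R² = Sxy²/(Sxx·Syy) = (1152)²/(459.5·3092) = 0.934071

0.934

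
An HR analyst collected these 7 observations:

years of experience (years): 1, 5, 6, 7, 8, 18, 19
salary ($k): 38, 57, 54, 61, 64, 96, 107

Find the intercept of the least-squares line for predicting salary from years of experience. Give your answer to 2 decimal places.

35.35

n = 7, Σx = 64, Σy = 477, Σxy = 5347, Σx² = 860
Sxx = Σx² − (Σx)²/n = 860 − 585.142857 = 274.857143
Sxy = Σxy − (Σx)(Σy)/n = 5347 − 4361.142857 = 985.857143
b = Sxy/Sxx = 985.857143/274.857143 = 3.586798
a = ȳ − b·x̄ = 68.142857 − 3.586798·9.142857 = 35.349272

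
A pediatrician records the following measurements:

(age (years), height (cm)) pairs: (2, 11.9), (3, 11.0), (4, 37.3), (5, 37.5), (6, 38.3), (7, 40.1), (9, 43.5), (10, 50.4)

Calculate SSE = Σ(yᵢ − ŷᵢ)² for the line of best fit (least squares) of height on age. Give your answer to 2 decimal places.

n = 8, Σx = 46, Σy = 270, Σxy = 1799.5, Σx² = 320, Σy² = 10567.46
Sxx = Σx² − (Σx)²/n = 320 − 264.5 = 55.5
Sxy = Σxy − (Σx)(Σy)/n = 1799.5 − 1552.5 = 247
Syy = Σy² − (Σy)²/n = 10567.46 − 9112.5 = 1454.96
b = Sxy/Sxx = 247/55.5 = 4.450450
SSE = Syy − b·Sxy = 1454.96 − 4.450450·247 = 355.698739

355.70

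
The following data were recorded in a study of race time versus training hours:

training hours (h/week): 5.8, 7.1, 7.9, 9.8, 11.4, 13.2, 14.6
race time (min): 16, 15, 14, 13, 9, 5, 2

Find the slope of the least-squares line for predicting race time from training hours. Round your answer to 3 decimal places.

n = 7, Σx = 69.8, Σy = 74, Σxy = 635.1, Σx² = 759.86
Sxx = Σx² − (Σx)²/n = 759.86 − 696.005714 = 63.854286
Sxy = Σxy − (Σx)(Σy)/n = 635.1 − 737.885714 = -102.785714
b = Sxy/Sxx = -102.785714/63.854286 = -1.609692

-1.610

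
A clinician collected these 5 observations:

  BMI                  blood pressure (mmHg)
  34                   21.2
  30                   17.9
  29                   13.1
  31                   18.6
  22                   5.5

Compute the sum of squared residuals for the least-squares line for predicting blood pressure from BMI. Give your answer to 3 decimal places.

n = 5, Σx = 146, Σy = 76.3, Σxy = 2335.3, Σx² = 4342, Σy² = 1317.67
Sxx = Σx² − (Σx)²/n = 4342 − 4263.2 = 78.8
Sxy = Σxy − (Σx)(Σy)/n = 2335.3 − 2227.96 = 107.34
Syy = Σy² − (Σy)²/n = 1317.67 − 1164.338 = 153.332
b = Sxy/Sxx = 107.34/78.8 = 1.362183
SSE = Syy − b·Sxy = 153.332 − 1.362183·107.34 = 7.115305

7.115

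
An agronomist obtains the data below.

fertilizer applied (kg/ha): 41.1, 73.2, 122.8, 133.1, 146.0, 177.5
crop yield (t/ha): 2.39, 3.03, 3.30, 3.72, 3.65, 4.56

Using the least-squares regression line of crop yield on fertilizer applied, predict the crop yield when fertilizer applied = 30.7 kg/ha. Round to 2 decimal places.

2.25

n = 6, Σx = 693.7, Σy = 20.65, Σxy = 2562.697, Σx² = 92665.15
Sxx = Σx² − (Σx)²/n = 92665.15 − 80203.281667 = 12461.868333
Sxy = Σxy − (Σx)(Σy)/n = 2562.697 − 2387.484167 = 175.212833
b = Sxy/Sxx = 175.212833/12461.868333 = 0.014060
a = ȳ − b·x̄ = 3.441667 − 0.014060·115.616667 = 1.816106
ŷ(30.7) = a + b·30.7 = 1.816106 + 0.014060·30.7 = 2.247745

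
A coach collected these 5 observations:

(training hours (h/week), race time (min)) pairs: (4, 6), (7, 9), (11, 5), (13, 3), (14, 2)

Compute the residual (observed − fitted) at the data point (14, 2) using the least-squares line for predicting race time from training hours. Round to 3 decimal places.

n = 5, Σx = 49, Σy = 25, Σxy = 209, Σx² = 551
Sxx = Σx² − (Σx)²/n = 551 − 480.2 = 70.8
Sxy = Σxy − (Σx)(Σy)/n = 209 − 245 = -36
b = Sxy/Sxx = -36/70.8 = -0.508475
a = ȳ − b·x̄ = 5 − (-0.508475)·9.8 = 9.983051
ŷ(14) = 9.983051 + (-0.508475)·14 = 2.864407
residual = y − ŷ = 2 − 2.864407 = -0.864407

-0.864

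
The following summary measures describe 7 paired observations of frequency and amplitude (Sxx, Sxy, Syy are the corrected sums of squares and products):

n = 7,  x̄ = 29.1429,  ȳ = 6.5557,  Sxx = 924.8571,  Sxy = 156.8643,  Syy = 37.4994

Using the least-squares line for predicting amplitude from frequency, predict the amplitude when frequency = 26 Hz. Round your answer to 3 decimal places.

b = Sxy/Sxx = 156.8643/924.8571 = 0.169609
a = ȳ − b·x̄ = 6.5557 − 0.169609·29.1429 = 1.612795
ŷ(26) = a + b·26 = 1.612795 + 0.169609·26 = 6.022635

6.023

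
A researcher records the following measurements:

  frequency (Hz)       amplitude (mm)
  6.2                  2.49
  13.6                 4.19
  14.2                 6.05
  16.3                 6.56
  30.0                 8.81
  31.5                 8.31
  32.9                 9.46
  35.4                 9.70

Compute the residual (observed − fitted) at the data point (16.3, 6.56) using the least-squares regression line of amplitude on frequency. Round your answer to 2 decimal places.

1.02

n = 8, Σx = 180.1, Σy = 55.57, Σxy = 1445.939, Σx² = 4918.55
Sxx = Σx² − (Σx)²/n = 4918.55 − 4054.50125 = 864.04875
Sxy = Σxy − (Σx)(Σy)/n = 1445.939 − 1251.019625 = 194.919375
b = Sxy/Sxx = 194.919375/864.04875 = 0.225588
a = ȳ − b·x̄ = 6.94625 − 0.225588·22.5125 = 1.867691
ŷ(16.3) = 1.867691 + 0.225588·16.3 = 5.544782
residual = y − ŷ = 6.56 − 5.544782 = 1.015218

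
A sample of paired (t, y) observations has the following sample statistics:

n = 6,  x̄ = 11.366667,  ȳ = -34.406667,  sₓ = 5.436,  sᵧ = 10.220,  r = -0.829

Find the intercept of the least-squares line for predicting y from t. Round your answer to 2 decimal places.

-16.69

b = r · sᵧ/sₓ = -0.829 · 10.22/5.436 = -1.558569
a = ȳ − b·x̄ = -34.406667 − (-1.558569)·11.366667 = -16.690934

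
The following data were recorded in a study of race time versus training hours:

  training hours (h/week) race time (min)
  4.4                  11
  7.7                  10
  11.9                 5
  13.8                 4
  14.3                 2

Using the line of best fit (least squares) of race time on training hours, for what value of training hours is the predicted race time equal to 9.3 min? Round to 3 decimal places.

n = 5, Σx = 52.1, Σy = 32, Σxy = 268.7, Σx² = 615.19
Sxx = Σx² − (Σx)²/n = 615.19 − 542.882 = 72.308
Sxy = Σxy − (Σx)(Σy)/n = 268.7 − 333.44 = -64.74
b = Sxy/Sxx = -64.74/72.308 = -0.895337
a = ȳ − b·x̄ = 6.4 − (-0.895337)·10.42 = 15.729408
Set a + b·x = 9.3: x = (9.3 − 15.729408) / (-0.895337) = 7.180995

7.181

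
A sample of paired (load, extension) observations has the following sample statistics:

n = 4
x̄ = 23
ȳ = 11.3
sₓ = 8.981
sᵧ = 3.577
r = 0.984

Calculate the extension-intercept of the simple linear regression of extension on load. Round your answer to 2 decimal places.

b = r · sᵧ/sₓ = 0.984 · 3.577/8.981 = 0.391913
a = ȳ − b·x̄ = 11.3 − 0.391913·23 = 2.286008

2.29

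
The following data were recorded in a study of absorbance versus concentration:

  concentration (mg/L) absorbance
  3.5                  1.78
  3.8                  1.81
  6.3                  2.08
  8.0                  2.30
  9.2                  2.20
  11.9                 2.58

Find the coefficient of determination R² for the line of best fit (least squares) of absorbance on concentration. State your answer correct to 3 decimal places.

n = 6, Σx = 42.7, Σy = 12.75, Σxy = 95.554, Σx² = 356.63, Σy² = 27.5573
Sxx = Σx² − (Σx)²/n = 356.63 − 303.881667 = 52.748333
Sxy = Σxy − (Σx)(Σy)/n = 95.554 − 90.7375 = 4.8165
Syy = Σy² − (Σy)²/n = 27.5573 − 27.09375 = 0.46355
R² = Sxy²/(Sxx·Syy) = (4.8165)²/(52.748333·0.46355) = 0.948763

0.949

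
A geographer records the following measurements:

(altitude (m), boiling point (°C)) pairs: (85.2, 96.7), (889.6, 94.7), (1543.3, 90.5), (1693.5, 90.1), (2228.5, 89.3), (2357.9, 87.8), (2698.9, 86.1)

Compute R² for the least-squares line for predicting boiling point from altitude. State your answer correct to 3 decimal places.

0.970

n = 7, Σx = 11496.9, Σy = 635.2, Σxy = 1023140.92, Σx² = 23858330.21, Σy² = 57723.78
Sxx = Σx² − (Σx)²/n = 23858330.21 − 18882672.801429 = 4975657.408571
Sxy = Σxy − (Σx)(Σy)/n = 1023140.92 − 1043261.554286 = -20120.634286
Syy = Σy² − (Σy)²/n = 57723.78 − 57639.862857 = 83.917143
R² = Sxy²/(Sxx·Syy) = (-20120.634286)²/(4975657.408571·83.917143) = 0.969577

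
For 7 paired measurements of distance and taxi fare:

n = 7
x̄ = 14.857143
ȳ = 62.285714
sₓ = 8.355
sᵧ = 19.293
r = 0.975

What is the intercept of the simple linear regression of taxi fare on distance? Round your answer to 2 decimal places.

28.84

b = r · sᵧ/sₓ = 0.975 · 19.293/8.355 = 2.251427
a = ȳ − b·x̄ = 62.285714 − 2.251427·14.857143 = 28.835937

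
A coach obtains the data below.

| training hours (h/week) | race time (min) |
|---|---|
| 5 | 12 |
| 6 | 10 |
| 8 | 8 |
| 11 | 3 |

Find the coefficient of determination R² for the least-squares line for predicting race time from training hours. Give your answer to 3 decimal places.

0.990

n = 4, Σx = 30, Σy = 33, Σxy = 217, Σx² = 246, Σy² = 317
Sxx = Σx² − (Σx)²/n = 246 − 225 = 21
Sxy = Σxy − (Σx)(Σy)/n = 217 − 247.5 = -30.5
Syy = Σy² − (Σy)²/n = 317 − 272.25 = 44.75
R² = Sxy²/(Sxx·Syy) = (-30.5)²/(21·44.75) = 0.989891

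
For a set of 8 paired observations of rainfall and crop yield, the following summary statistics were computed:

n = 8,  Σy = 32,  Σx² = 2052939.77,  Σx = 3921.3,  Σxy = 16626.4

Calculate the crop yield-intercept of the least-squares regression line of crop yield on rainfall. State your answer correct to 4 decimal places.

Sxx = Σx² − (Σx)²/n = 2052939.77 − 1922074.21125 = 130865.55875
Sxy = Σxy − (Σx)(Σy)/n = 16626.4 − 15685.2 = 941.2
b = Sxy/Sxx = 941.2/130865.55875 = 0.007192
a = ȳ − b·x̄ = 4 − 0.007192·490.1625 = 0.474695

0.4747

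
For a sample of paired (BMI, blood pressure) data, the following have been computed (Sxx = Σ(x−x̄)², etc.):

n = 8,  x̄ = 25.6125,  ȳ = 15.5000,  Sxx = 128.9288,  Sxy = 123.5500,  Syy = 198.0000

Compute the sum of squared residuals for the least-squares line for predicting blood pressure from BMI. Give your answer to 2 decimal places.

b = Sxy/Sxx = 123.55/128.9288 = 0.958281
SSE = Syy − b·Sxy = 198 − 0.958281·123.55 = 79.604401

79.60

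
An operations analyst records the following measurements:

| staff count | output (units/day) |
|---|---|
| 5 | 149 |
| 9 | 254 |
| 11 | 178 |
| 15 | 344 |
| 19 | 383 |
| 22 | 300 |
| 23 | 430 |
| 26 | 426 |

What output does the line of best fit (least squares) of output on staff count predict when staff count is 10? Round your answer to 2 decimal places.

228.54

n = 8, Σx = 130, Σy = 2464, Σxy = 44992, Σx² = 2502
Sxx = Σx² − (Σx)²/n = 2502 − 2112.5 = 389.5
Sxy = Σxy − (Σx)(Σy)/n = 44992 − 40040 = 4952
b = Sxy/Sxx = 4952/389.5 = 12.713736
a = ȳ − b·x̄ = 308 − 12.713736·16.25 = 101.401797
ŷ(10) = a + b·10 = 101.401797 + 12.713736·10 = 228.539153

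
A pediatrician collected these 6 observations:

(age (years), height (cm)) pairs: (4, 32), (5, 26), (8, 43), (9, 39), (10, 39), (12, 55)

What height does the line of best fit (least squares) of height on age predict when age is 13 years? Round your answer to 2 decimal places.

n = 6, Σx = 48, Σy = 234, Σxy = 2003, Σx² = 430
Sxx = Σx² − (Σx)²/n = 430 − 384 = 46
Sxy = Σxy − (Σx)(Σy)/n = 2003 − 1872 = 131
b = Sxy/Sxx = 131/46 = 2.847826
a = ȳ − b·x̄ = 39 − 2.847826·8 = 16.217391
ŷ(13) = a + b·13 = 16.217391 + 2.847826·13 = 53.239130

53.24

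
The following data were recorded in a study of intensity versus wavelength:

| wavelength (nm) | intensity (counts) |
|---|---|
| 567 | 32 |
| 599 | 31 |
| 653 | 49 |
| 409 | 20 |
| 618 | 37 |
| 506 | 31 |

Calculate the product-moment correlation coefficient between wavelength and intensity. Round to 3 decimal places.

0.883

n = 6, Σx = 3352, Σy = 200, Σxy = 115442, Σx² = 1911940, Σy² = 7116
Sxx = Σx² − (Σx)²/n = 1911940 − 1872650.666667 = 39289.333333
Sxy = Σxy − (Σx)(Σy)/n = 115442 − 111733.333333 = 3708.666667
Syy = Σy² − (Σy)²/n = 7116 − 6666.666667 = 449.333333
r = Sxy/√(Sxx·Syy) = 3708.666667/√(17654007.111111) = 3708.666667/4201.667182 = 0.882666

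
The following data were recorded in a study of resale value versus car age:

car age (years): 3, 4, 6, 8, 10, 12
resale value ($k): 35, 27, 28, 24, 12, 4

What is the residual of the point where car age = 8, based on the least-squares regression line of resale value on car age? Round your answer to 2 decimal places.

n = 6, Σx = 43, Σy = 130, Σxy = 741, Σx² = 369
Sxx = Σx² − (Σx)²/n = 369 − 308.166667 = 60.833333
Sxy = Σxy − (Σx)(Σy)/n = 741 − 931.666667 = -190.666667
b = Sxy/Sxx = -190.666667/60.833333 = -3.134247
a = ȳ − b·x̄ = 21.666667 − (-3.134247)·7.166667 = 44.128767
ŷ(8) = 44.128767 + (-3.134247)·8 = 19.054795
residual = y − ŷ = 24 − 19.054795 = 4.945205

4.95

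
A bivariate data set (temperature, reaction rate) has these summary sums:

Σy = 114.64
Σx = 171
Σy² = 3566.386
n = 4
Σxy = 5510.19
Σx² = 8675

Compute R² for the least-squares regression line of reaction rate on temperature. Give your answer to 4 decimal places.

0.9688

Sxx = Σx² − (Σx)²/n = 8675 − 7310.25 = 1364.75
Sxy = Σxy − (Σx)(Σy)/n = 5510.19 − 4900.86 = 609.33
Syy = Σy² − (Σy)²/n = 3566.386 − 3285.5824 = 280.8036
R² = Sxy²/(Sxx·Syy) = (609.33)²/(1364.75·280.8036) = 0.968834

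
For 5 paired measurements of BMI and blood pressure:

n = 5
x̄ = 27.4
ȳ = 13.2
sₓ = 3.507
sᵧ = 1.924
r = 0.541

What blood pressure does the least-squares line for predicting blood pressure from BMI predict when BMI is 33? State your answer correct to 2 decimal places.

b = r · sᵧ/sₓ = 0.541 · 1.924/3.507 = 0.296802
a = ȳ − b·x̄ = 13.2 − 0.296802·27.4 = 5.067630
ŷ(33) = a + b·33 = 5.067630 + 0.296802·33 = 14.862090

14.86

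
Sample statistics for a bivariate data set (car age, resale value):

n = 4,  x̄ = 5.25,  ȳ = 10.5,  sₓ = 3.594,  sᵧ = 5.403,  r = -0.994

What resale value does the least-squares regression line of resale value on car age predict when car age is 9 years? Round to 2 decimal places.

b = r · sᵧ/sₓ = -0.994 · 5.403/3.594 = -1.494319
a = ȳ − b·x̄ = 10.5 − (-1.494319)·5.25 = 18.345174
ŷ(9) = a + b·9 = 18.345174 + (-1.494319)·9 = 4.896304

4.90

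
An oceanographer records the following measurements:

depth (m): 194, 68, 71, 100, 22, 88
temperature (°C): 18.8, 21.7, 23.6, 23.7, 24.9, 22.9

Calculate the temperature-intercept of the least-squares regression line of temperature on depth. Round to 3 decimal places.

n = 6, Σx = 543, Σy = 135.6, Σxy = 11731.4, Σx² = 65529
Sxx = Σx² − (Σx)²/n = 65529 − 49141.5 = 16387.5
Sxy = Σxy − (Σx)(Σy)/n = 11731.4 − 12271.8 = -540.4
b = Sxy/Sxx = -540.4/16387.5 = -0.032976
a = ȳ − b·x̄ = 22.6 − (-0.032976)·90.5 = 25.584360

25.584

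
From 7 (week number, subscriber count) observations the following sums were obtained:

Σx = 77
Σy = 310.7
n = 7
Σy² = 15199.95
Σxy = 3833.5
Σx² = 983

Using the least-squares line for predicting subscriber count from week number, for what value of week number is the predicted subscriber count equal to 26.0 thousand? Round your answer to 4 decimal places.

Sxx = Σx² − (Σx)²/n = 983 − 847 = 136
Sxy = Σxy − (Σx)(Σy)/n = 3833.5 − 3417.7 = 415.8
b = Sxy/Sxx = 415.8/136 = 3.057353
a = ȳ − b·x̄ = 44.385714 − 3.057353·11 = 10.754832
Set a + b·x = 26.0: x = (26.0 − 10.754832) / 3.057353 = 4.986395

4.9864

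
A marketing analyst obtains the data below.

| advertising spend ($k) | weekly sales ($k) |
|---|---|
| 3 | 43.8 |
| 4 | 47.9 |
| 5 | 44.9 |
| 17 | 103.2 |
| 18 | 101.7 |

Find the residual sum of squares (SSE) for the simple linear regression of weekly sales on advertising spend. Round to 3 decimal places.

n = 5, Σx = 47, Σy = 341.5, Σxy = 4132.5, Σx² = 663, Σy² = 27221.99
Sxx = Σx² − (Σx)²/n = 663 − 441.8 = 221.2
Sxy = Σxy − (Σx)(Σy)/n = 4132.5 − 3210.1 = 922.4
Syy = Σy² − (Σy)²/n = 27221.99 − 23324.45 = 3897.54
b = Sxy/Sxx = 922.4/221.2 = 4.169982
SSE = Syy − b·Sxy = 3897.54 − 4.169982·922.4 = 51.148680

51.149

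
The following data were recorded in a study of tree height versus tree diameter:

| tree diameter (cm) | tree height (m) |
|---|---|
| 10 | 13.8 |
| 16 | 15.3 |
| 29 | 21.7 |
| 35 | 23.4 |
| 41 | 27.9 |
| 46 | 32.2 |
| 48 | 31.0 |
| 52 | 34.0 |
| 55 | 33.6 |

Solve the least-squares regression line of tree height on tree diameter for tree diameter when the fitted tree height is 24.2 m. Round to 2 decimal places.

n = 9, Σx = 332, Σy = 232.9, Σxy = 9560.2, Σx² = 14252
Sxx = Σx² − (Σx)²/n = 14252 − 12247.111111 = 2004.888889
Sxy = Σxy − (Σx)(Σy)/n = 9560.2 − 8591.422222 = 968.777778
b = Sxy/Sxx = 968.777778/2004.888889 = 0.483208
a = ȳ − b·x̄ = 25.877778 − 0.483208·36.888889 = 8.052782
Set a + b·x = 24.2: x = (24.2 − 8.052782) / 0.483208 = 33.416722

33.42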